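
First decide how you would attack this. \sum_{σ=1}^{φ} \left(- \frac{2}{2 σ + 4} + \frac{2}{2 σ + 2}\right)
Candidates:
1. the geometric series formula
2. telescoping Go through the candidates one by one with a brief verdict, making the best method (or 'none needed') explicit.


Diagnosis: telescoping — the generic term is a one-step difference of \frac{2}{2 σ + 2}, so partial sums shortcut to endpoint evaluation.
- the geometric series formula — the ratio of consecutive terms depends on the index.
- telescoping: applies; the problem has the shape this method handles.


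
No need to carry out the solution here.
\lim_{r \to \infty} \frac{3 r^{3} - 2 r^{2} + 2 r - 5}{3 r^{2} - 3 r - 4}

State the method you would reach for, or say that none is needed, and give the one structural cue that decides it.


Method: dominant-term comparison — divide through by the highest power of r; every lower-order term dies and the dominant terms decide the limit. Viewed as a single quotient this is an ∞/∞ form — an at-infinity application of l'Hôpital's rule would also resolve it; comparing leading growth reads the answer without differentiating.


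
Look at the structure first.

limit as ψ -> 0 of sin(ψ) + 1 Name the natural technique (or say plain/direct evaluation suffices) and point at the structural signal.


Best approach: no special technique — no vanishing denominator and no indeterminate clash at the point — evaluation is immediate.


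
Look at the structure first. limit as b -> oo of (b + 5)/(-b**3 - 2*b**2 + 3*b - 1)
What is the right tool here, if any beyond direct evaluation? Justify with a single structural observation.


Best approach: dominant-term comparison — as b grows, only the highest-degree terms matter — compare leading terms and read the limit off. l'Hôpital's at-infinity variant applies to the expression viewed as a single quotient; the leading-term comparison is the direct route.


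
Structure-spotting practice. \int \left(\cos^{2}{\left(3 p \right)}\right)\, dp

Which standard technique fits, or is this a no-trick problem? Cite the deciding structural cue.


Method: a trigonometric identity — reduce \cos^{2}{\left(3 p \right)} with the power-reduction formula and the integral becomes first-degree trigonometry.


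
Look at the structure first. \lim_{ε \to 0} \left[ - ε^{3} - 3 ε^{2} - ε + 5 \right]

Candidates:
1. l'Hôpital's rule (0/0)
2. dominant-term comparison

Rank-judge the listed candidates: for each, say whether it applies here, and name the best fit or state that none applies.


Technique: no special technique — nothing blocks direct substitution at 0: plug in and finish.
- l'Hôpital's rule (0/0) — substituting the point produces a determinate value, not a 0 over 0 clash.
- dominant-term comparison — no ranking of term growth rates resolves the limit here.


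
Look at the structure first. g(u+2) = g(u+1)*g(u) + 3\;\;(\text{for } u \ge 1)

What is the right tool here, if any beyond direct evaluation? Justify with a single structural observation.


Verdict: no special technique — each new value is a nonlinear function of earlier ones — scaling arguments and superposition both fail.


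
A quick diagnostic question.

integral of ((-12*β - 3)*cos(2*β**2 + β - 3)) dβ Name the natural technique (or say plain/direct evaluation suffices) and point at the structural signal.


Best approach: u-substitution — collected, the integrand has one factor that is, up to a constant, the derivative of an inner expression the rest depends on — substitute for that inner expression.


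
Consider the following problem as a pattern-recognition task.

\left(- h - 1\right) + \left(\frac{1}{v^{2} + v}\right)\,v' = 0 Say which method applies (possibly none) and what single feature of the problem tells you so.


Best approach: separation of variables — solved for the derivative, the right side splits multiplicatively into a function of each variable alone — divide and integrate each side. This doubles as a Bernoulli equation in the unknown as written; dividing and integrating works on it directly.


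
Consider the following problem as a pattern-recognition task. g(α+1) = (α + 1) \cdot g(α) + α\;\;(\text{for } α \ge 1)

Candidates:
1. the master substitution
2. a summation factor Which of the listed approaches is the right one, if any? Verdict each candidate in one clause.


Technique: a summation factor — normalize by the running product of α + 1: the left side becomes a difference, and differences sum.
- the master substitution: the recursion steps by a constant offset, so exponential reindexing is pointless.
- a summation factor: applies; the problem has the shape this method handles.


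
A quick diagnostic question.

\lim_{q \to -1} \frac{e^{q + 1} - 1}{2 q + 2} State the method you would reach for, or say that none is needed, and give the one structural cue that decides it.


Verdict: l'Hôpital's rule (0/0) — both numerator and denominator vanish at -1: the genuine 0/0 indeterminate that l'Hôpital exists for. One could equally expand both pieces locally and compare leading terms; the rule does that in one stroke.


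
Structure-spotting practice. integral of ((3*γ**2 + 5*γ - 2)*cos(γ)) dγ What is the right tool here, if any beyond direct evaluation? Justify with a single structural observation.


Diagnosis: integration by parts — the integrand splits as 3*γ**2 + 5*γ - 2 times cos(γ) — repeatedly differentiating the polynomial part kills it, which is the parts ladder.


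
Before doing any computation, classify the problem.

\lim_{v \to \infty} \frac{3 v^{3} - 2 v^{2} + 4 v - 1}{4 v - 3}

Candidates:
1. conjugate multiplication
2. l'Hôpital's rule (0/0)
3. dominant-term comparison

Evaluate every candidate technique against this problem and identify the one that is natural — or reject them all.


Technique: dominant-term comparison — as v grows, only the highest-degree terms matter — compare leading terms and read the limit off.
- conjugate multiplication: there is no infinity-minus-infinity radical difference to rationalize.
- l'Hôpital's rule (0/0) — viewed as a single quotient this runs to ∞/∞, not the 0/0 clash this candidate addresses; an at-infinity variant of the rule would resolve it, but comparing leading growth reads the answer without differentiating.
- dominant-term comparison — applies; the problem has the shape this method handles.


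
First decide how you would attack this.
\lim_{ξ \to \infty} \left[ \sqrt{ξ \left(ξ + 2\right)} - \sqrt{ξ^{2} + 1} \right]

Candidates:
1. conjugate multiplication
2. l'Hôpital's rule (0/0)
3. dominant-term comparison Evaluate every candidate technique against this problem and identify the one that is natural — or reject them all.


Verdict: conjugate multiplication — divergence minus divergence hides a finite answer — expose it by pairing \sqrt{ξ \left(ξ + 2\right)} - \sqrt{ξ^{2} + 1} with its conjugate.
- conjugate multiplication — yes, a natural case for it.
- l'Hôpital's rule (0/0) — substitution produces ∞ − ∞ rather than a vanishing quotient; the rule needs a 0/0 ratio to act on.
- dominant-term comparison: this limit is not decided by comparing leading-term growth at infinity.


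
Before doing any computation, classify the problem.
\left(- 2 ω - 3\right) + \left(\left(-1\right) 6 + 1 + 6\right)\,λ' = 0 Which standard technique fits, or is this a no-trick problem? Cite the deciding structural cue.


Technique: no special technique — with λ absent the equation is not coupled at all: direct integration in ω.


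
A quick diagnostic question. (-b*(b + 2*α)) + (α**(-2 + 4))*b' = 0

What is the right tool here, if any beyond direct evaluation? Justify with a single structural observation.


Diagnosis: the homogeneous substitution — the slope's numerator and denominator share total degree; set v = b/α and the equation drops to separable form. This doubles as a Bernoulli equation in the unknown as written; the homogeneous route needs no setup at all.


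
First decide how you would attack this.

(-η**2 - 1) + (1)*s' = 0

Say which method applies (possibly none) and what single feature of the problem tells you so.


Technique: no special technique — solved for the derivative, s never appears on the right — this is a direct integration in η, not a differential-equations problem at heart.


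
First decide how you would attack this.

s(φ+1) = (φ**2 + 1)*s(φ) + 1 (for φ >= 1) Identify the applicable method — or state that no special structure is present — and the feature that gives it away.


Technique: a summation factor — first-order linear but the coefficient φ**2 + 1 moves with the index — divide by the cumulative product and telescope.


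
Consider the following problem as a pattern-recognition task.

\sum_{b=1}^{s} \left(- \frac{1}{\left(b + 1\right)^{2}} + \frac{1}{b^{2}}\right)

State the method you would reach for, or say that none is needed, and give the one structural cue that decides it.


Verdict: telescoping — spot the paired structure — each term adds \frac{1}{b^{2}} and subtracts its successor value, which the next term restores: the definition of a telescoping chain.


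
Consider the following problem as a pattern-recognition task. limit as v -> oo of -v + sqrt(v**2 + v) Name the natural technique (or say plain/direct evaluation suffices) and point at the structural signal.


Method: conjugate multiplication — the difference sqrt(v**2 + v) - v is an ∞ − ∞ stalemate; its conjugate partner breaks the tie.


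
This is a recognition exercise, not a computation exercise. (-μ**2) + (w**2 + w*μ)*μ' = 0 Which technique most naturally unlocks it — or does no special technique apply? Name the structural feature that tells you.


Diagnosis: the homogeneous substitution — the slope's numerator and denominator have matching total degree, so it depends only on μ/w and the ratio substitution collapses it. A Bernoulli-style rewrite — possibly after exchanging which variable is treated as dependent — would work as well; the homogeneous substitution is the more immediate reading here.


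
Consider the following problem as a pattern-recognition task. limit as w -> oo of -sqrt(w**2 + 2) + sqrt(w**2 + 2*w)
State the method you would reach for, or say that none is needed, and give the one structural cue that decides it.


Method: conjugate multiplication — two divergent pieces with a minus sign between them and a radical in the mix: rationalize sqrt(w**2 + 2*w) - sqrt(w**2 + 2) before any limit law applies.


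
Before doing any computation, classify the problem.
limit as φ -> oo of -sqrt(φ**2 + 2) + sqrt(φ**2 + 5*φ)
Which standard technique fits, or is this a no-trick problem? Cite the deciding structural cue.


Best approach: conjugate multiplication — two divergent pieces with a minus sign between them and a radical in the mix: rationalize sqrt(φ**2 + 5*φ) - sqrt(φ**2 + 2) before any limit law applies.


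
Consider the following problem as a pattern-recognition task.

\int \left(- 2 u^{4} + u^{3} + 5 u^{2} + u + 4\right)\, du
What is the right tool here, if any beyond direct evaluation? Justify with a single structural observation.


Verdict: no special technique — a term-by-term power-rule job in u; no substitution or rearrangement earns its keep here.


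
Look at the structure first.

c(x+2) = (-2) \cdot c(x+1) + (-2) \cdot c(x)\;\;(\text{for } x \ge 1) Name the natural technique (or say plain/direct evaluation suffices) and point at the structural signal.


Diagnosis: the characteristic-root method — no index-dependence in the weights and nothing inhomogeneous: classic characteristic-equation setup.


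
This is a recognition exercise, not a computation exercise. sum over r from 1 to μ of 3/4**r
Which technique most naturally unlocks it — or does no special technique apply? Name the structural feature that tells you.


Method: the geometric series formula — consecutive terms stand in a fixed index-free ratio — the geometric sum formula closes it.


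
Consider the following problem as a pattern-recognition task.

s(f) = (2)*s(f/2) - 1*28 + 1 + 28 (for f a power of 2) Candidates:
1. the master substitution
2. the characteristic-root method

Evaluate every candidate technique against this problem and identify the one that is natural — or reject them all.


Best approach: the master substitution — the argument contracts 2-fold per step: reindex f exponentially and solve the linear recurrence in the new index.
- the master substitution — a fit — the right tool for this form.
- the characteristic-root method — a divided-index call is not the fixed-shift linear shape that characteristic roots solve.


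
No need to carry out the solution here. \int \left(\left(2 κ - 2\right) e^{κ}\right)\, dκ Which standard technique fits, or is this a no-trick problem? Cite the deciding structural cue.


Best approach: integration by parts — 2 κ - 2 dies after finitely many derivatives while e^{κ} cycles under integration — the tabular/parts setup.


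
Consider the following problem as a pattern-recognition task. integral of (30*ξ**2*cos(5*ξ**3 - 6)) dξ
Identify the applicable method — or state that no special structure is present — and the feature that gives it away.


Method: u-substitution — viewed as a product, the integrand is a composition evaluated at 5*ξ**3 - 6 times (a constant multiple of) that inner expression's derivative, so u = 5*ξ**3 - 6 makes it elementary.


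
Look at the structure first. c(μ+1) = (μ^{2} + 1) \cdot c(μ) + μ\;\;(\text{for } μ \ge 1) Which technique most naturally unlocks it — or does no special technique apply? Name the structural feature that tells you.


Best approach: a summation factor — an index-dependent multiplier μ^{2} + 1 rules out characteristic roots; a summation factor converts it to a pure difference.


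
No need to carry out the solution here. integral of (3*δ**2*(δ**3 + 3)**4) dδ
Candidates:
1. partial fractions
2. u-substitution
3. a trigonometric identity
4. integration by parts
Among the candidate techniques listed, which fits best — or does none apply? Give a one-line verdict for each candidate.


Technique: u-substitution — the only nontrivial dependence routes through δ**3 + 3, whose derivative supplies the leftover factor up to a constant multiple — u = δ**3 + 3 flattens it. Nothing stops a full expansion here — the substitution simply spares the algebra.
- partial fractions: the expression is not a ratio of polynomials that decomposes further.
- u-substitution: yes, a natural case for it.
- a trigonometric identity — there is no trigonometric structure at all — the integrand carries no sine or cosine to rewrite.
- integration by parts: parts would only shuffle a directly integrable integrand.


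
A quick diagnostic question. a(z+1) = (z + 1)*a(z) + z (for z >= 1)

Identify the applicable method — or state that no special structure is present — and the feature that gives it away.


Diagnosis: a summation factor — first-order linear but the coefficient z + 1 moves with the index — divide by the cumulative product and telescope.


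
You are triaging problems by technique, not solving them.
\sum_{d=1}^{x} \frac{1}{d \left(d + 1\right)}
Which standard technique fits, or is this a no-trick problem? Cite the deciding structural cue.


Method: telescoping — integer-spaced poles in \frac{1}{d \left(d + 1\right)} are the telescoping signature in disguise.


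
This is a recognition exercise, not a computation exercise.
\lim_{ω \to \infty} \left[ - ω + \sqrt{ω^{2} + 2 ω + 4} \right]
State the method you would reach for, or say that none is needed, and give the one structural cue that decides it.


Best approach: conjugate multiplication — neither \sqrt{ω^{2} + 2 ω + 4} nor ω converges alone, so rewrite their difference as a conjugate-rationalized quotient first.


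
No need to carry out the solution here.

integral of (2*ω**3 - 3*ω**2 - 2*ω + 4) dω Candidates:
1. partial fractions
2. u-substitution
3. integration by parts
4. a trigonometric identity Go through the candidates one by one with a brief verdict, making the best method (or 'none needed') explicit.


Verdict: no special technique — nothing composite, nothing rational, nothing trigonometric — each constant-multiple power of ω integrates by the power rule alone.
- partial fractions — the expression is not a ratio of polynomials that decomposes further.
- u-substitution: no substitution does more than relabel what direct integration already handles.
- integration by parts — splitting off a factor buys nothing — the integrand integrates directly without parts.
- a trigonometric identity: there is no trigonometric structure at all — the integrand carries no sine or cosine to rewrite.


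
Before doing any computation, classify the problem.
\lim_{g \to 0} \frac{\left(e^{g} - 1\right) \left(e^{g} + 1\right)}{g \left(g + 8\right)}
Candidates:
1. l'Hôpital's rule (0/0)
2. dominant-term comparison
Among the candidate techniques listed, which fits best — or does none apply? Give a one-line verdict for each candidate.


Method: l'Hôpital's rule (0/0) — plug in 0: top and bottom both hit zero, so differentiate each and retry. One could equally expand both pieces locally and compare leading terms; the rule does that in one stroke.
- l'Hôpital's rule (0/0): yes, a natural case for it.
- dominant-term comparison: this is not a rational comparison of growth rates at infinity.


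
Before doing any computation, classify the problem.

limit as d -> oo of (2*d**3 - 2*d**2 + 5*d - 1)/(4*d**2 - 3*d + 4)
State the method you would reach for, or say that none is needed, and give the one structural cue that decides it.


Technique: dominant-term comparison — divide through by the highest power of d; every lower-order term dies and the dominant terms decide the limit. l'Hôpital's at-infinity variant applies to the expression viewed as a single quotient; the leading-term comparison is the direct route.


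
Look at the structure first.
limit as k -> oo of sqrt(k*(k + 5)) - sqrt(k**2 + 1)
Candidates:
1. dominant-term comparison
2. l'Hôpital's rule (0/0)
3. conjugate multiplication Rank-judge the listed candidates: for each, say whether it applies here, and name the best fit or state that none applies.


Technique: conjugate multiplication — this difference gives up after one conjugate multiplication — the radical structure cancels against its conjugate.
- dominant-term comparison — no dominant power emerges to decide the limit by degree comparison.
- l'Hôpital's rule (0/0): no quotient structure at all: the clash is ∞ minus ∞, which rationalizing converts into a tractable ratio.
- conjugate multiplication: a fit — the right tool for this form.


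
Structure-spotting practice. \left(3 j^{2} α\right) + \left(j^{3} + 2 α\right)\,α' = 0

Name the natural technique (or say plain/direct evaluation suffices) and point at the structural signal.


Diagnosis: the exact-equation method — d/dα of 3 j^{2} α equals d/dj of j^{3} + 2 α: the form is a total differential of one potential — integrate it exactly.


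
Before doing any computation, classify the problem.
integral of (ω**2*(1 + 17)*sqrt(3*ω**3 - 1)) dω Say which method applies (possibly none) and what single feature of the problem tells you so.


Verdict: u-substitution — viewed as a product, the integrand is a composition evaluated at 3*ω**3 - 1 times (a constant multiple of) that inner expression's derivative, so u = 3*ω**3 - 1 makes it elementary.


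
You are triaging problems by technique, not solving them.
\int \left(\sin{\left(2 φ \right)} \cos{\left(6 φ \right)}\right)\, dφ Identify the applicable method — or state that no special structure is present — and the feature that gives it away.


Diagnosis: a trigonometric identity — apply product-to-sum to \sin{\left(2 φ \right)} \cos{\left(6 φ \right)}: two clean single-angle terms replace one awkward product.


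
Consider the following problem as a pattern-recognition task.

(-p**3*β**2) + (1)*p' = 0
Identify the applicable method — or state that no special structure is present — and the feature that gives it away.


Best approach: separation of variables — a product of single-variable factors, β**2 and p**3 — the textbook separable form.


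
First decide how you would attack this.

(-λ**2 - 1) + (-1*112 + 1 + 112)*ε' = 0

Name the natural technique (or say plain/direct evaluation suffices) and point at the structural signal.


Verdict: no special technique — the slope is a function of λ alone, so integrate both sides directly.


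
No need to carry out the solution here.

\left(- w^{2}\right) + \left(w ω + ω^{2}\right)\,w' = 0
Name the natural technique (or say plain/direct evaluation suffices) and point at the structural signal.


Diagnosis: the homogeneous substitution — the slope's numerator and denominator have matching total degree, so it depends only on w/ω and the ratio substitution collapses it. A Bernoulli substitution after rearrangement (possibly exchanging dependent and independent variable) is a fair alternative; the homogeneous route works on the equation as it stands.


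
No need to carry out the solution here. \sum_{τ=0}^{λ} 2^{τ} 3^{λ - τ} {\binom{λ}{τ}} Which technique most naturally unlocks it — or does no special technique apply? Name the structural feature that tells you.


Method: the binomial theorem — the binomial coefficients weight matched powers of 2 and 3, which is exactly the expansion of a binomial power.


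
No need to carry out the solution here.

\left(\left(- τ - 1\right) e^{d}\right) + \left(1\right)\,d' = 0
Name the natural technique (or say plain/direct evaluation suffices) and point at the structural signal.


Technique: separation of variables — all dependence on the two variables factors apart, the defining separable shape.


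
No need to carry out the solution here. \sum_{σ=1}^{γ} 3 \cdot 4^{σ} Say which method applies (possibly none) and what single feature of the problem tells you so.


Diagnosis: the geometric series formula — check a ratio of consecutive terms: it is 4, independent of the index, so the geometric formula closes the sum.


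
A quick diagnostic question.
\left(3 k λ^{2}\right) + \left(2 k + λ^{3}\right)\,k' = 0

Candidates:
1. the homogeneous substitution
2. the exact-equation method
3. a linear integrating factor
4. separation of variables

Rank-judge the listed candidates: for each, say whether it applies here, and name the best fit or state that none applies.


Technique: the exact-equation method — check exactness first: here it holds (3 k λ^{2}, 2 k + λ^{3} have matching cross partials), so no integrating factor is needed.
- the homogeneous substitution: the ratio substitution does not collapse this equation.
- the exact-equation method: applicable, and directly so.
- a linear integrating factor: a nonlinear term in the unknown puts this outside the integrating-factor template.
- separation of variables — no division isolates the independent variable from the unknown.


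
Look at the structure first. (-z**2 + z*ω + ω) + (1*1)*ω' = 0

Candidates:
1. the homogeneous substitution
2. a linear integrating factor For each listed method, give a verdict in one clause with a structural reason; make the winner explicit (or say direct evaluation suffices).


Verdict: a linear integrating factor — the unknown enters only to the first power against a nonzero forcing term — the integrating-factor template applies directly.
- the homogeneous substitution: the ratio substitution does not collapse this equation.
- a linear integrating factor — applicable, and directly so.


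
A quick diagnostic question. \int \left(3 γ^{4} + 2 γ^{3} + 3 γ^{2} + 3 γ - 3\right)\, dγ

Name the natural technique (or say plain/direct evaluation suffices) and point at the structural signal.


Method: no special technique — a term-by-term power-rule job in γ; no substitution or rearrangement earns its keep here.


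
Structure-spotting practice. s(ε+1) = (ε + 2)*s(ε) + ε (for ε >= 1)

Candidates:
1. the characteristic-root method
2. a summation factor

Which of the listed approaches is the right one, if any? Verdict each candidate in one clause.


Method: a summation factor — with the index-dependent coefficient ε + 2, dividing by the cumulative product turns the left side into a pure difference.
- the characteristic-root method: the coefficients change with the index, which the root method cannot absorb.
- a summation factor: applies; the problem has the shape this method handles.


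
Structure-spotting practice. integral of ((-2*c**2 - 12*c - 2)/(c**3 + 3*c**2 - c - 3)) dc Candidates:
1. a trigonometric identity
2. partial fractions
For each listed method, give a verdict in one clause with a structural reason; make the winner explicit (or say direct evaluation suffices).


Best approach: partial fractions — a proper rational integrand over the factorable c**3 + 3*c**2 - c - 3: partial fractions reduce it to elementary pieces.
- a trigonometric identity — with no trigonometric functions present, identity rewriting has no target.
- partial fractions: yes, a natural case for it.


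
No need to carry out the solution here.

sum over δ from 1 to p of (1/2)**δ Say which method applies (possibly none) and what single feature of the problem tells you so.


Verdict: the geometric series formula — check a ratio of consecutive terms: it is 1/2, independent of the index, so the geometric formula closes the sum.


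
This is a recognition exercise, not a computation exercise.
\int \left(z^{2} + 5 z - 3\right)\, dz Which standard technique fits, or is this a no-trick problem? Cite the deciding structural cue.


Diagnosis: no special technique — nothing composite, nothing rational, nothing trigonometric — each constant-multiple power of z integrates by the power rule alone.


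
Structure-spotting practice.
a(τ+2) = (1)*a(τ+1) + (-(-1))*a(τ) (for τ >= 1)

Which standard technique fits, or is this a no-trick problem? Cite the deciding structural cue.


Technique: the characteristic-root method — shift-invariance with fixed coefficients calls for exponential trials; the characteristic polynomial finds every r^τ.


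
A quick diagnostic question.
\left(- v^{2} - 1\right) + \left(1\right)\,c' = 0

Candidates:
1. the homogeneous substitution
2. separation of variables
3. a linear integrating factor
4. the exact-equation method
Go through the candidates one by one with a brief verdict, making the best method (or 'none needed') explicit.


Verdict: no special technique — the slope is a pure function of v; integrate both sides and be done.
- the homogeneous substitution: solved for the derivative, the right side changes under joint scaling of the two variables.
- separation of variables: separation is only trivially available — with the unknown absent from the slope this is a direct integration, not a separation problem.
- a linear integrating factor — the linear template holds only trivially here (the unknown is absent, so the coefficient is zero) — the method is not the natural label.
- the exact-equation method — no dependence on the unknown anywhere: exactness is a label without content here.


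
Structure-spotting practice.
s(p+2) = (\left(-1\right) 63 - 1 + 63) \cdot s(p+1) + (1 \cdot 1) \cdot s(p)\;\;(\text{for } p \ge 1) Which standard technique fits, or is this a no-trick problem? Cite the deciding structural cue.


Diagnosis: the characteristic-root method — every coefficient is a fixed number and the forcing is zero — substitute r^p and read off the root equation.


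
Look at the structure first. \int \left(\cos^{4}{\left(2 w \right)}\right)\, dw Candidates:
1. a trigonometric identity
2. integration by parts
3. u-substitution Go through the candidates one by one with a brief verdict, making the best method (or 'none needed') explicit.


Technique: a trigonometric identity — the even trigonometric power \cos^{4}{\left(2 w \right)} reduces by a double-angle identity before any integration is attempted.
- a trigonometric identity: yes — fits the structure here.
- integration by parts: not the natural route: no polynomial-kernel product appears — a recursive parts reduction of the trigonometric product exists, but the identity rewrite is direct.
- u-substitution — no subexpression of the integrand serves as a whole-integral substitution inner — individual terms may offer their own, but none carries its derivative as a factor of the full integrand; a working change of variable would have to be constructed from outside the expression.


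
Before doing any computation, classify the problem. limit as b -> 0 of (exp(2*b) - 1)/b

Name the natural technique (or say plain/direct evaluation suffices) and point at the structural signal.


Diagnosis: l'Hôpital's rule (0/0) — the 0/0 form at 0 is the signature situation for l'Hôpital's rule. Expanding numerator and denominator to first order gives the same value — the rule automates exactly that.


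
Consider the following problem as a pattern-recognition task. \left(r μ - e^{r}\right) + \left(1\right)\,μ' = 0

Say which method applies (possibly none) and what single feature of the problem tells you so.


Technique: a linear integrating factor — the unknown enters only to the first power against a nonzero forcing term — the integrating-factor template applies directly.


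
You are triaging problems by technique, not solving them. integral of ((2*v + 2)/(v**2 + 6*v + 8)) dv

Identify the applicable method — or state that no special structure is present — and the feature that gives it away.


Method: partial fractions — break v**2 + 6*v + 8 into its roots and the integral splits into logarithm-sized bites.


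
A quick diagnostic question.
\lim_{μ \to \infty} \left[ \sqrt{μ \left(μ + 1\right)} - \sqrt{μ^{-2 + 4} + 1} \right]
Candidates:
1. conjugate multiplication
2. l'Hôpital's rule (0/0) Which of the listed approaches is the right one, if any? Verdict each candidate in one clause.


Method: conjugate multiplication — neither \sqrt{μ \left(μ + 1\right)} nor \sqrt{μ^{-2 + 4} + 1} converges alone, so rewrite their difference as a conjugate-rationalized quotient first.
- conjugate multiplication: yes — fits the structure here.
- l'Hôpital's rule (0/0) — the expression is a difference driving to ∞ − ∞, not a 0/0 quotient — there is no ratio for the rule to differentiate.


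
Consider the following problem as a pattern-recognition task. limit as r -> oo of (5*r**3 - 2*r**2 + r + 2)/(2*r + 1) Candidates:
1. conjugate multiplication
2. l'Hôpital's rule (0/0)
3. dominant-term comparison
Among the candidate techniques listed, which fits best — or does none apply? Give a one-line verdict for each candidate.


Method: dominant-term comparison — as r grows, only the highest-degree terms matter — compare leading terms and read the limit off.
- conjugate multiplication: no divergent radical difference is present for a conjugate pair to cancel.
- l'Hôpital's rule (0/0) — as a single quotient the expression runs to ∞/∞ at the limit point — an at-infinity form of the rule would apply, though the leading-growth comparison is the direct reading.
- dominant-term comparison: yes — fits the structure here.


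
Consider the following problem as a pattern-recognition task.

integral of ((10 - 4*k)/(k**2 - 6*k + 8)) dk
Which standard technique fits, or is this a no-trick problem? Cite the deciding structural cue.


Verdict: partial fractions — break k**2 - 6*k + 8 into its roots and the integral splits into logarithm-sized bites.


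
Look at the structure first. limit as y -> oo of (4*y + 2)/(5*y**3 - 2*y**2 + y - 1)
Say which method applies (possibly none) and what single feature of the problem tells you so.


Verdict: dominant-term comparison — divide by the highest power of y present: lower-order terms vanish and the dominant ratio remains. As a single quotient, the ∞/∞ shape would yield to repeated differentiation as well — the growth comparison gets there in one look.


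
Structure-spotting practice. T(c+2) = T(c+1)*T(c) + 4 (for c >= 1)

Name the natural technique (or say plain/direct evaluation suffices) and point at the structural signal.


Method: no special technique — each new value is a nonlinear function of earlier ones — scaling arguments and superposition both fail.


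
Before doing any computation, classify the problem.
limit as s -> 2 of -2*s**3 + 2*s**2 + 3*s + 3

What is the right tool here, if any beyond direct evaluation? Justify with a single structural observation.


Best approach: no special technique — no zero denominators, no indeterminate clash at 2 — substitute and read off the value.


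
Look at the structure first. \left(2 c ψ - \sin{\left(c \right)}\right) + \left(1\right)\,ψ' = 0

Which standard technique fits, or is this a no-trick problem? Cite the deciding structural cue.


Best approach: a linear integrating factor — ψ enters only linearly with coefficient 2 c; multiply by exp of the integral of 2 c and the left side becomes one derivative.


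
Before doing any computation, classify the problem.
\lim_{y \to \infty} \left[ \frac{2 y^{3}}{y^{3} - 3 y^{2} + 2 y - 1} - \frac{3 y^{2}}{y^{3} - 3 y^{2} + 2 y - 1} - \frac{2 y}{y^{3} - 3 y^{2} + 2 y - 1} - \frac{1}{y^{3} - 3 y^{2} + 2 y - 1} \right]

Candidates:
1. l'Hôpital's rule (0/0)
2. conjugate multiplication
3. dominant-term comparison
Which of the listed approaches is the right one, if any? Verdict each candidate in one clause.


Method: dominant-term comparison — growth-rate triage: the leading powers of y decide the limit, everything else is noise.
- l'Hôpital's rule (0/0) — as a single quotient the expression runs to ∞/∞ at the limit point — an at-infinity form of the rule would apply, though the leading-growth comparison is the direct reading.
- conjugate multiplication: there are no radicals in tension whose conjugate would simplify matters.
- dominant-term comparison: applicable, and directly so.


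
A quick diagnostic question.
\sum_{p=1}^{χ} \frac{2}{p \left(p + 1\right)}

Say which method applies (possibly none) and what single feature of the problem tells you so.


Method: telescoping — one partial-fraction pass turns \frac{2}{p \left(p + 1\right)} into a shifted difference, and shifted differences telescope.


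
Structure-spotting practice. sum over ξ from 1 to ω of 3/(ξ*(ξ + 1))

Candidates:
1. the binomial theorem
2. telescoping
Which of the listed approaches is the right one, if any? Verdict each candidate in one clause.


Technique: telescoping — 3/(ξ*(ξ + 1)) is a collapsed telescope: expand it into simple fractions to see the cancellation.
- the binomial theorem — there is no sum-raised-to-a-power identity hiding in these terms.
- telescoping — applies; the problem has the shape this method handles.


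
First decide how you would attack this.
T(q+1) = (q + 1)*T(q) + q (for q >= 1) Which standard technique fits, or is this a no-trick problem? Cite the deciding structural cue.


Best approach: a summation factor — first-order, linear, moving coefficient q + 1: the discrete analogue of an integrating factor handles it.


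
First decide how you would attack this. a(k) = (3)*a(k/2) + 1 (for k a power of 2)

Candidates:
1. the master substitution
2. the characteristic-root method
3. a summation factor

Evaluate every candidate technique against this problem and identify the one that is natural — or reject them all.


Verdict: the master substitution — recursion at k/2 is multiplicative in the index; logarithmic reindexing via k = 2^m linearizes it.
- the master substitution: yes, a natural case for it.
- the characteristic-root method — a divided-index call is not the fixed-shift linear shape that characteristic roots solve.
- a summation factor — a divided-index call is outside the fixed-shift first-order family a summation factor normalizes.


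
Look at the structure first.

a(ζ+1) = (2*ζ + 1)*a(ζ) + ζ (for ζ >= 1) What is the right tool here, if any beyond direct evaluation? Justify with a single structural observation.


Technique: a summation factor — one-term recursion with variable weight 2*ζ + 1 is solved by product normalization, not by root-finding.


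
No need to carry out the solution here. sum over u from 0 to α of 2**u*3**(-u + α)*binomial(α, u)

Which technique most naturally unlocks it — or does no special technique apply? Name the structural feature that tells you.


Best approach: the binomial theorem — the binomial coefficients weight matched powers of 2 and 3, which is exactly the expansion of a binomial power.


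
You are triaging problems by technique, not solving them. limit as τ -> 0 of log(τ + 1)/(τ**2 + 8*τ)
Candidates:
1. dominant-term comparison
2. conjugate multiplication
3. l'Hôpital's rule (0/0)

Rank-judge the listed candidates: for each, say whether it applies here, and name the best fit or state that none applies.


Technique: l'Hôpital's rule (0/0) — plug in 0: top and bottom both hit zero, so differentiate each and retry. Expanding numerator and denominator to first order gives the same value — the rule automates exactly that.
- dominant-term comparison — this limit is not decided by comparing leading-term growth at infinity.
- conjugate multiplication — there is no infinity-minus-infinity radical difference to rationalize.
- l'Hôpital's rule (0/0): a fit — the right tool for this form.


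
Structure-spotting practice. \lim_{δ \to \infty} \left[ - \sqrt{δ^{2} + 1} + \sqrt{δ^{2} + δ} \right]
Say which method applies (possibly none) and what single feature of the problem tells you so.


Best approach: conjugate multiplication — turning the difference into a conjugate-rationalized ratio makes the limit readable.


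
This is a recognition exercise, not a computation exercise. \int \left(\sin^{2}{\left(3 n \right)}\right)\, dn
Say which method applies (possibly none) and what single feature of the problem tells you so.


Best approach: a trigonometric identity — apply power reduction to \sin^{2}{\left(3 n \right)}; each application halves the trigonometric degree.


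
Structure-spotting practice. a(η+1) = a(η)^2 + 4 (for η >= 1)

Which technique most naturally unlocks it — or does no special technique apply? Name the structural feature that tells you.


Technique: no special technique — the map from one term to the next is curved, not linear, so linear closed-form machinery does not attach.


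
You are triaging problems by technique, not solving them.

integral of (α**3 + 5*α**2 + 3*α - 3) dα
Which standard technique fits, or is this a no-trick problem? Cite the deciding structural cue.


Best approach: no special technique — scan for structure and find none: constant multiples of powers of α, integrate directly.


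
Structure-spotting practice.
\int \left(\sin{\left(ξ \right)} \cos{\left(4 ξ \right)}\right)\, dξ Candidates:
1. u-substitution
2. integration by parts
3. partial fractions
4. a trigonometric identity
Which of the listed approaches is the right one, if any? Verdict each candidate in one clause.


Verdict: a trigonometric identity — split \sin{\left(ξ \right)} \cos{\left(4 ξ \right)} with the angle-addition identities: the resulting sum integrates term by term.
- u-substitution: no subexpression of the integrand serves as a whole-integral substitution inner — individual terms may offer their own, but none carries its derivative as a factor of the full integrand; a working change of variable would have to be constructed from outside the expression.
- integration by parts — not the natural route: no polynomial-kernel product appears — a recursive parts reduction of the trigonometric product exists, but the identity rewrite is direct.
- partial fractions — there is no rational-function structure to decompose.
- a trigonometric identity — yes, a natural case for it.
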